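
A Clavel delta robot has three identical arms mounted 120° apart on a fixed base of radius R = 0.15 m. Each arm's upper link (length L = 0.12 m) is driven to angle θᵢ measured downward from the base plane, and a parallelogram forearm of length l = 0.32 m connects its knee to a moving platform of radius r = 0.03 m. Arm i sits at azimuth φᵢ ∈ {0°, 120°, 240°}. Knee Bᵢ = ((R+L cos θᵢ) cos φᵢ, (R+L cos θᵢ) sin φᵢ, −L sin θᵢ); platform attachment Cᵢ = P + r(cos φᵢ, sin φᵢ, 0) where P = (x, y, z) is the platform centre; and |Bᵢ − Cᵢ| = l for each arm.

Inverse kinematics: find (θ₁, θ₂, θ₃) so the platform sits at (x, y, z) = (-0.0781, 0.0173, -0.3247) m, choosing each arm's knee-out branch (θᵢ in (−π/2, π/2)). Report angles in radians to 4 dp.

θ₁ = 1.2218, θ₂ = 0.5237, θ₃ = 0.6981

φ1=0.0° → target in arm frame (-0.0781, 0.0173)
  e−x'=0.1981;  (l²−L²−(e−x')²−y'²−z²)/2L = -0.2374
  √(A²+B²)=0.3804;  θ1 = -1.0230+2.2448 ≈ 1.2218
φ2=120.0° → target in arm frame (0.0540, 0.0590)
  e−x'=0.0660;  (l²−L²−(e−x')²−y'²−z²)/2L = -0.1053
  θ2 = atan2(B,A) + arccos(C/0.3313) = 0.5237
rotate P by −φ3: (0.0241, -0.0763, -0.3247)
  e−x'=0.0959;  (l²−L²−(e−x')²−y'²−z²)/2L = -0.1352
  θ3 = atan2(B,A) + arccos(C/0.3386) = 0.6981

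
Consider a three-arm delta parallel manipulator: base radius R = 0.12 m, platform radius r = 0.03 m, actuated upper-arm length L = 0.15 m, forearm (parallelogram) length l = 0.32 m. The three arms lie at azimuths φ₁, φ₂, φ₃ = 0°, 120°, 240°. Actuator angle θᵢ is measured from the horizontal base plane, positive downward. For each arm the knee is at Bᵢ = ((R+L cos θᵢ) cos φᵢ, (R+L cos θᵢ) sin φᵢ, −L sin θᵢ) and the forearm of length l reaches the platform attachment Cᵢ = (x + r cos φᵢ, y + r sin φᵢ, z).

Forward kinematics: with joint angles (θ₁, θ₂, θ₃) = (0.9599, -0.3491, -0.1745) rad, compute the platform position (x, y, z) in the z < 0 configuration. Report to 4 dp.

(-0.1323, 0.0125, -0.2075)

φ1=0.0°: virtual centre (0.1760, 0.0000, -0.1229), radius l
arm 2 at φ=120.0°: ρ2 = 0.2310;  O2 = (-0.1155, 0.2000, 0.0513)
φ3=240.0°: virtual centre (-0.1189, -0.2059, 0.0260), radius l
|O₂|²−|O₁|² = 0.0099;  |O₃|²−|O₁|² = 0.0111
plane₁₂: -0.5830x+0.4000y+0.3484z = 0.0099
det = 0.4760;  x = -0.0179+0.5516z,  y = -0.0014+-0.0668z
into |P−O₁|² = l²: 1.3088z² + 0.0320z + -0.0497 = 0;  Δ = 0.2612;  z = -0.2075 or 0.1830 → z<0 root = -0.2075
x = -0.1323, y = 0.0125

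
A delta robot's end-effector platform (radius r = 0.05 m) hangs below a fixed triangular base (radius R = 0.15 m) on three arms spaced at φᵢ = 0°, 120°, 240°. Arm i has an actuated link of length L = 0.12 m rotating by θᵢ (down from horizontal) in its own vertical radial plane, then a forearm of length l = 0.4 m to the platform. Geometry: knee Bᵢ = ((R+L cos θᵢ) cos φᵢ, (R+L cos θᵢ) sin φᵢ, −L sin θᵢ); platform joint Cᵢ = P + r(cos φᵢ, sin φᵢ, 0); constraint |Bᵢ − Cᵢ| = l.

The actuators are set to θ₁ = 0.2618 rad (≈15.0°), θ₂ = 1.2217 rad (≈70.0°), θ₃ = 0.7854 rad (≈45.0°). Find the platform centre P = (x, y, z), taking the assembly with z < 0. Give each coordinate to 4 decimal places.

φ1=0.0°: virtual centre (0.2159, 0.0000, -0.0311), radius l
φ2=120.0°: virtual centre (-0.0705, 0.1221, -0.1128), radius l
O3 = (0.1849·cos240.0°, 0.1849·sin240.0°, -0.0849) = (-0.0924, -0.1601, -0.0849)
eliminate P² terms by subtracting sphere 1 from 2 and 3
[-0.5729 0.2443 -0.1634]·P = -0.0150;  [-0.6167 -0.3202 -0.1076]·P = -0.0062
Cramer: x(z) = 0.0189-0.2353z;  y(z) = -0.0170+0.1171z
quadratic in z: (1.0691)z²+(0.1508)z+(-0.1199)=0, √Δ=0.7319 → z ∈ {-0.4128, 0.2717}; z = -0.4128 (taking z<0)
x = 0.1160, y = -0.0653

(0.1160, -0.0653, -0.4128)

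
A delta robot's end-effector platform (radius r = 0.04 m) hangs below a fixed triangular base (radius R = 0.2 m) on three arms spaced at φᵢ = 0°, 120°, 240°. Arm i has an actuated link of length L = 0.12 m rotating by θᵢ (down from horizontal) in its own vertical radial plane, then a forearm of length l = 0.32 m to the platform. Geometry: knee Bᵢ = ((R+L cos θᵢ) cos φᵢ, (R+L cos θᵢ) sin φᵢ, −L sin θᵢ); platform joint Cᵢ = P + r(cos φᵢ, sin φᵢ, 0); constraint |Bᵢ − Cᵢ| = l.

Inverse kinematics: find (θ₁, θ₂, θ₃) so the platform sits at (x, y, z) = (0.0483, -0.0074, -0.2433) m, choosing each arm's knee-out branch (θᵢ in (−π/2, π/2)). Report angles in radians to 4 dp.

φ1=0.0° → target in arm frame (0.0483, -0.0074)
  A cos θ + B sin θ = C:  0.1117·cos θ + -0.2433·sin θ = 0.0678
  θ1 = atan2(B,A) + arccos(C/0.2677) = 0.1743
φ2=120.0° → target in arm frame (-0.0306, -0.0381)
  A=0.1906, B=-0.2433, C=(l²−L²−A²−y'²−z²)/(2L)=-0.0373
  θ2 = atan2(B,A) + arccos(C/0.3090) = 0.7855
φ3=240.0° → target in arm frame (-0.0177, 0.0455)
  A cos θ + B sin θ = C:  0.1777·cos θ + -0.2433·sin θ = -0.0202
  θ3 = atan2(B,A) + arccos(C/0.3013) = 0.6982

θ₁ = 0.1743, θ₂ = 0.7855, θ₃ = 0.6982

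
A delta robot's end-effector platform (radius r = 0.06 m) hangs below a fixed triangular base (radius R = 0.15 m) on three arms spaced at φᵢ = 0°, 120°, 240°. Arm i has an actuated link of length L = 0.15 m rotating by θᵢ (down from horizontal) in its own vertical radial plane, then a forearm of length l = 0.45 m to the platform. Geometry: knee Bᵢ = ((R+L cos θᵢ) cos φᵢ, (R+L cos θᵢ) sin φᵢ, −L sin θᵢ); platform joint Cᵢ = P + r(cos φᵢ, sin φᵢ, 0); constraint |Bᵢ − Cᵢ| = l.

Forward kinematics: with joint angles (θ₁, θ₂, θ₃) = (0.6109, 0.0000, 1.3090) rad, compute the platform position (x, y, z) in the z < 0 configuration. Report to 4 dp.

(0.0255, 0.2287, -0.4253)

arm 1 at φ=0.0°: (R−r)+L cos θ1 = 0.2129;  O1 = (0.2129, 0.0000, -0.0860)
O2 = (0.2400·cos120.0°, 0.2400·sin120.0°, 0.0000) = (-0.1200, 0.2078, 0.0000)
O3 = (0.1288·cos240.0°, 0.1288·sin240.0°, -0.1449) = (-0.0644, -0.1116, -0.1449)
|O₂|²−|O₁|² = 0.0049;  |O₃|²−|O₁|² = -0.0151
linear system: -0.6657x+0.4157y = 0.0049−0.1721z; -0.5546x+-0.2231y = -0.0151−-0.1177z
Cramer: x(z) = 0.0137-0.0278z;  y(z) = 0.0337-0.4584z
sphere 1 gives Az²+Bz+C=0 with A=1.2109, B=0.1522, C=-0.1543;  B²−4AC=0.7706;  roots -0.4253, 0.2996;  negative root z = -0.4253
x = 0.0255, y = 0.2287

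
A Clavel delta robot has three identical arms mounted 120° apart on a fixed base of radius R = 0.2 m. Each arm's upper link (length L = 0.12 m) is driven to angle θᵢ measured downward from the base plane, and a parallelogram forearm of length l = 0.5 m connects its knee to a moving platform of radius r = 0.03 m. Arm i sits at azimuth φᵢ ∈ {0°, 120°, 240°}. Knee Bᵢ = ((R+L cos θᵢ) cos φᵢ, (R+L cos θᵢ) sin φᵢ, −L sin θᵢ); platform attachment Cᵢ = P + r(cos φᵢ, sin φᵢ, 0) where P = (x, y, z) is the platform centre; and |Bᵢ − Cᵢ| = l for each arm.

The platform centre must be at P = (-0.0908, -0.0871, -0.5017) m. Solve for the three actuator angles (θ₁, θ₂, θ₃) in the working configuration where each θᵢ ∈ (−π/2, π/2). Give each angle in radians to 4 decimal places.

θ₁ = 1.2214, θ₂ = 0.9595, θ₃ = 0.2617

rotate P by −φ1: (-0.0908, -0.0871, -0.5017)
  A cos θ + B sin θ = C:  0.2608·cos θ + -0.5017·sin θ = -0.3821
  γ=atan2(-0.5017,0.2608)=-1.0914;  ψ=arccos(-0.6758)=2.3128;  θ1=γ+ψ≈1.2214
rotate P by −φ2: (-0.0300, 0.1222, -0.5017)
  A=0.2000, B=-0.5017, C=(l²−L²−A²−y'²−z²)/(2L)=-0.2960
  √(A²+B²)=0.5401;  θ2 = -1.1914+2.1509 ≈ 0.9595
rotate P by −φ3: (0.1208, -0.0351, -0.5017)
  A=0.0492, B=-0.5017, C=(l²−L²−A²−y'²−z²)/(2L)=-0.0823
  √(A²+B²)=0.5041;  θ3 = -1.4731+1.7348 ≈ 0.2617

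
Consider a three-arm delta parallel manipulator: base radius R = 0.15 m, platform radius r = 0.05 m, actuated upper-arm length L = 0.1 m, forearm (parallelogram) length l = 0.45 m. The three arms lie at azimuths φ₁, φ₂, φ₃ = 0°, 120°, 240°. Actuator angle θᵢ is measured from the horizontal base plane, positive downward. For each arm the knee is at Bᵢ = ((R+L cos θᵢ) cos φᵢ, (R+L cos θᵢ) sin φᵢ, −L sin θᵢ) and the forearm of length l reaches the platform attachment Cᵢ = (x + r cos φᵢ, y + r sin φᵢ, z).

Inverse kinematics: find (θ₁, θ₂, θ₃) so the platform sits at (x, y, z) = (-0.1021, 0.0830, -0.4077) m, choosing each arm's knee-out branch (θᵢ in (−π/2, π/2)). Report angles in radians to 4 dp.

φ1=0.0° → target in arm frame (-0.1021, 0.0830)
  e−x'=0.2021;  (l²−L²−(e−x')²−y'²−z²)/2L = -0.1073
  γ=atan2(-0.4077,0.2021)=-1.1106;  ψ=arccos(-0.2357)=1.8088;  θ1=γ+ψ≈0.6982
φ2=120.0° → target in arm frame (0.1229, 0.0469)
  A cos θ + B sin θ = C:  -0.0229·cos θ + -0.4077·sin θ = 0.1178
  √(A²+B²)=0.4083;  θ2 = -1.6270+1.2782 ≈ -0.3487
φ3=240.0° → target in arm frame (-0.0208, -0.1299)
  A cos θ + B sin θ = C:  0.1208·cos θ + -0.4077·sin θ = -0.0260
  γ=atan2(-0.4077,0.1208)=-1.2827;  ψ=arccos(-0.0611)=1.6320;  θ3=γ+ψ≈0.3493

θ₁ = 0.6982, θ₂ = -0.3487, θ₃ = 0.3493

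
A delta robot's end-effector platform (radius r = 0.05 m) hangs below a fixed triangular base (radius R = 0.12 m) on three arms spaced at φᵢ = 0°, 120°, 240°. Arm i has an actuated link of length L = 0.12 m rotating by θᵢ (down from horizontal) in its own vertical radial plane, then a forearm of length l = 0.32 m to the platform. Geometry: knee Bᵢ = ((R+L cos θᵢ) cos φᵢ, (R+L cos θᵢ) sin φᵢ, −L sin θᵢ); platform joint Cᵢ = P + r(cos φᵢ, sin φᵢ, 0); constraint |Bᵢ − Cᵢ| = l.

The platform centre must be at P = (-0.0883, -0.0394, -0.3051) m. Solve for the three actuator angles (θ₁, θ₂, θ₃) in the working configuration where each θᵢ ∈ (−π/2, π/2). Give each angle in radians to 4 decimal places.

θ₁ = 0.8730, θ₂ = 0.4367, θ₃ = 0.0875

φ1=0.0° → target in arm frame (-0.0883, -0.0394)
  e−x'=0.1583;  (l²−L²−(e−x')²−y'²−z²)/2L = -0.1321
  θ1 = atan2(B,A) + arccos(C/0.3437) = 0.8730
φ2=120.0° → target in arm frame (0.0100, 0.0962)
  e−x'=0.0600;  (l²−L²−(e−x')²−y'²−z²)/2L = -0.0747
  γ=atan2(-0.3051,0.0600)=-1.3767;  ψ=arccos(-0.2403)=1.8135;  θ2=γ+ψ≈0.4367
φ3=240.0° → target in arm frame (0.0783, -0.0568)
  A=-0.0083, B=-0.3051, C=(l²−L²−A²−y'²−z²)/(2L)=-0.0349
  √(A²+B²)=0.3052;  θ3 = -1.5979+1.6854 ≈ 0.0875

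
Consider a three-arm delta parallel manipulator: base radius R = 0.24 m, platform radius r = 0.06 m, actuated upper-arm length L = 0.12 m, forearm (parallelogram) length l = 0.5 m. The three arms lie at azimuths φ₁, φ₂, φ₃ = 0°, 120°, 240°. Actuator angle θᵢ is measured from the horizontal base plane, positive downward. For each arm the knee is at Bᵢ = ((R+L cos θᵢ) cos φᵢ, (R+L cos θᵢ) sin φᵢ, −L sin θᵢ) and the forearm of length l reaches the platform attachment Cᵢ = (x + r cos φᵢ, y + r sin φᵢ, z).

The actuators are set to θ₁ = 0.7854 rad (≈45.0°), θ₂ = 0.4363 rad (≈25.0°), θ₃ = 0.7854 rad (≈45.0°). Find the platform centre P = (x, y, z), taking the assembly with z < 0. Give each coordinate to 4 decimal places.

(-0.0250, 0.0432, -0.4900)

centre 1 = (0.2649·cos0.0°, 0.2649·sin0.0°, -0.0849) = (0.2649, 0.0000, -0.0849)
φ2=120.0°: virtual centre (-0.1444, 0.2501, -0.0507), radius l
arm 3 at φ=240.0°: (R−r)+L cos θ3 = 0.2649;  centre 3 = (-0.1324, -0.2294, -0.0849)
eliminate P² terms by subtracting sphere 1 from 2 and 3
[-0.8185 0.5001 0.0683]·P = 0.0086;  [-0.7946 -0.4587 0.0000]·P = 0.0000
det = 0.7729;  x = -0.0051+0.0405z,  y = 0.0088+-0.0702z
quadratic in z: (1.0066)z²+(0.1466)z+(-0.1698)=0, √Δ=0.8398 → z ∈ {-0.4900, 0.3444}; z = -0.4900 (taking z<0)
x = -0.0250, y = 0.0432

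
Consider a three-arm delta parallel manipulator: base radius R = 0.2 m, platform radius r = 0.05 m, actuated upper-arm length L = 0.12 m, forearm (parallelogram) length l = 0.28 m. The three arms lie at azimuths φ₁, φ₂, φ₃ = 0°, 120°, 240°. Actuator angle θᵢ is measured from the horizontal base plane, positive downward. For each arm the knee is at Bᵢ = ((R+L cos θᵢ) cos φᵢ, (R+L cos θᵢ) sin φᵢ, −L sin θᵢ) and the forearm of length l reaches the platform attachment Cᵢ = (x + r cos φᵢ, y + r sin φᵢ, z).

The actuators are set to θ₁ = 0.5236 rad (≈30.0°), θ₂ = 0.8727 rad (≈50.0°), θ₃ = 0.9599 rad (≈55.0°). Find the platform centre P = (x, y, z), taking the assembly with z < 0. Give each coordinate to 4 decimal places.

O1 = (0.2539·cos0.0°, 0.2539·sin0.0°, -0.0600) = (0.2539, 0.0000, -0.0600)
φ2=120.0°: virtual centre (-0.1136, 0.1967, -0.0919), radius l
φ3=240.0°: virtual centre (-0.1094, -0.1895, -0.0983), radius l
|O₂|²−|O₁|² = -0.0080;  |O₃|²−|O₁|² = -0.0105
plane₁₂: -0.7350x+0.3934y+-0.0639z = -0.0080
det = 0.5645;  x = 0.0127+-0.0963z,  y = 0.0034+-0.0175z
into |P−O₁|² = l²: 1.0096z² + 0.1663z + -0.0166 = 0;  Δ = 0.0948;  z = -0.2348 or 0.0701 → z<0 root = -0.2348
x = 0.0353, y = 0.0075

(0.0353, 0.0075, -0.2348)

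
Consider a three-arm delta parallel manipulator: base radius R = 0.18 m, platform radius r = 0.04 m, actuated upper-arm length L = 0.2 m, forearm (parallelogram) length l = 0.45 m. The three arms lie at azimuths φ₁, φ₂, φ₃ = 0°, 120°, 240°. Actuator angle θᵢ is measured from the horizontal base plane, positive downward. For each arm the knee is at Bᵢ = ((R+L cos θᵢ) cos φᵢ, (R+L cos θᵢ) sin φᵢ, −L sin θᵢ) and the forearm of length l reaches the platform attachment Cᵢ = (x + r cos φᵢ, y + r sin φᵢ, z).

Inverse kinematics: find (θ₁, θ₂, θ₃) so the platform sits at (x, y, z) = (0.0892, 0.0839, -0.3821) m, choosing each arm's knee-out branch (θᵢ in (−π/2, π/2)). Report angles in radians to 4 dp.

θ₁ = 0.0875, θ₂ = 0.3493, θ₃ = 0.8726

arm 1 (φ=0.0°): x'=0.0892, y'=0.0839
  A=0.0508, B=-0.3821, C=(l²−L²−A²−y'²−z²)/(2L)=0.0172
  θ1 = atan2(B,A) + arccos(C/0.3855) = 0.0875
rotate P by −φ2: (0.0281, -0.1192, -0.3821)
  A=0.1119, B=-0.3821, C=(l²−L²−A²−y'²−z²)/(2L)=-0.0256
  θ2 = atan2(B,A) + arccos(C/0.3982) = 0.3493
rotate P by −φ3: (-0.1173, 0.0353, -0.3821)
  A cos θ + B sin θ = C:  0.2573·cos θ + -0.3821·sin θ = -0.1273
  θ3 = atan2(B,A) + arccos(C/0.4606) = 0.8726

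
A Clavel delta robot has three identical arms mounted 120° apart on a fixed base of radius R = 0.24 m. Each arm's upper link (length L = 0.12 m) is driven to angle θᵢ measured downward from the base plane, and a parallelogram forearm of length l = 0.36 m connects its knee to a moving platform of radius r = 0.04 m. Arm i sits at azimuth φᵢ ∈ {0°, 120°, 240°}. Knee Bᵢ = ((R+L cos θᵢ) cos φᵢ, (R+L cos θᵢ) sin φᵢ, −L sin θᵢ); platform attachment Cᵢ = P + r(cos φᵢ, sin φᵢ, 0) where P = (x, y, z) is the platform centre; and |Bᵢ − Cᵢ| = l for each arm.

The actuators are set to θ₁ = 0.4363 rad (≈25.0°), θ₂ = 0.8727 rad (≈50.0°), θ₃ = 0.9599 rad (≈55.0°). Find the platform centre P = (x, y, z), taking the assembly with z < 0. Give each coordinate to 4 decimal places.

(0.0457, 0.0079, -0.2963)

φ1=0.0°: virtual centre (0.3088, 0.0000, -0.0507), radius l
O2 = (0.2771·cos120.0°, 0.2771·sin120.0°, -0.0919) = (-0.1386, 0.2400, -0.0919)
φ3=240.0°: virtual centre (-0.1344, -0.2328, -0.0983), radius l
subtract pairs → two planes through P
linear system: -0.8946x+0.4800y = -0.0127−-0.0824z; -0.8863x+-0.4656y = -0.0160−-0.0952z
Cramer: x(z) = 0.0161-0.0998z;  y(z) = 0.0037-0.0143z
quadratic in z: (1.0102)z²+(0.1598)z+(-0.0414)=0, √Δ=0.4389 → z ∈ {-0.2963, 0.1382}; z = -0.2963 (taking z<0)
x = 0.0457, y = 0.0079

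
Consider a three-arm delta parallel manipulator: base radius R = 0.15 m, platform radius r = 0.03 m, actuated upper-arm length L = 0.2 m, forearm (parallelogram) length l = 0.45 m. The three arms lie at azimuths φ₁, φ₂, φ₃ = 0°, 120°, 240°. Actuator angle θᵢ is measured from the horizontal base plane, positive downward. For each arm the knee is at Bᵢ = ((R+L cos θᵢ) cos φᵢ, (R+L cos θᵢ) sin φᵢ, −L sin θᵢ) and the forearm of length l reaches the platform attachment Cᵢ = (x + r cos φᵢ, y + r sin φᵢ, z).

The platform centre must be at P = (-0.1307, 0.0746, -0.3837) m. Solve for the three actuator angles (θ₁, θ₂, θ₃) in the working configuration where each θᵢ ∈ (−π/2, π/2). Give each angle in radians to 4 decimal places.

θ₁ = 0.8728, θ₂ = -0.0873, θ₃ = 0.4361

φ1=0.0° → target in arm frame (-0.1307, 0.0746)
  A cos θ + B sin θ = C:  0.2507·cos θ + -0.3837·sin θ = -0.1329
  θ1 = atan2(B,A) + arccos(C/0.4583) = 0.8728
rotate P by −φ2: (0.1300, 0.0759, -0.3837)
  A=-0.0100, B=-0.3837, C=(l²−L²−A²−y'²−z²)/(2L)=0.0235
  √(A²+B²)=0.3838;  θ2 = -1.5967+1.5094 ≈ -0.0873
arm 3 (φ=240.0°): x'=0.0007, y'=-0.1505
  e−x'=0.1193;  (l²−L²−(e−x')²−y'²−z²)/2L = -0.0540
  θ3 = atan2(B,A) + arccos(C/0.4018) = 0.4361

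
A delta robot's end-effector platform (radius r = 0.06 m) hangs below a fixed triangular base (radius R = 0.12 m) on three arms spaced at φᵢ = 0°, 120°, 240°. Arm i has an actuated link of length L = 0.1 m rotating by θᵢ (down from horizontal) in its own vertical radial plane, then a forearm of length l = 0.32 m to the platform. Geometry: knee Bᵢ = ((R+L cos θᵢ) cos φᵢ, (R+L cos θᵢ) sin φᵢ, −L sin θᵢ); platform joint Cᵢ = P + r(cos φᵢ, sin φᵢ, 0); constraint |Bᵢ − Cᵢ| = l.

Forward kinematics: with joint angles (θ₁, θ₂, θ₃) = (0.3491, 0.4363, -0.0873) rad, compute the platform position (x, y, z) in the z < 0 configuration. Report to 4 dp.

(-0.0216, -0.0577, -0.2955)

φ1=0.0°: virtual centre (0.1540, 0.0000, -0.0342), radius l
arm 2 at φ=120.0°: ρ2 = 0.1506;  centre 2 = (-0.0753, 0.1305, -0.0423)
arm 3 at φ=240.0°: ρ3 = 0.1596;  centre 3 = (-0.0798, -0.1382, 0.0087)
eliminate P² terms by subtracting sphere 1 from 2 and 3
linear system: -0.4586x+0.2609y = -0.0004−-0.0161z; -0.4676x+-0.2765y = 0.0007−0.0858z
det = 0.2488;  x = -0.0003+0.0721z,  y = -0.0020+0.1885z
into |P−centre ₁|² = l²: 1.0407z² + 0.0454z + -0.0774 = 0;  Δ = 0.3244;  z = -0.2955 or 0.2518 → z<0 root = -0.2955
x = -0.0216, y = -0.0577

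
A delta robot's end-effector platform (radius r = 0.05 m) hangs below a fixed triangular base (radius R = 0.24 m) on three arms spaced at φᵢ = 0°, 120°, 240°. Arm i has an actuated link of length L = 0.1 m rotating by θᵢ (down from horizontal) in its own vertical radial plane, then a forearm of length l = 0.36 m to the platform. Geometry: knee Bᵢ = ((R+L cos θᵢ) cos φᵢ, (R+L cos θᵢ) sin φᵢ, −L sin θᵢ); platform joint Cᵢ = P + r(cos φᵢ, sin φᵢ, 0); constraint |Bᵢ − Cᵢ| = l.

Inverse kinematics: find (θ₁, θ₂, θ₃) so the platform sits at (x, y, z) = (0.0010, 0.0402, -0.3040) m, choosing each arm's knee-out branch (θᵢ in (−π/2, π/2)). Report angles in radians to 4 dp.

θ₁ = 0.6985, θ₂ = 0.4366, θ₃ = 0.9599

φ1=0.0° → target in arm frame (0.0010, 0.0402)
  A cos θ + B sin θ = C:  0.1890·cos θ + -0.3040·sin θ = -0.0508
  γ=atan2(-0.3040,0.1890)=-1.0146;  ψ=arccos(-0.1418)=1.7131;  θ1=γ+ψ≈0.6985
arm 2 (φ=120.0°): x'=0.0343, y'=-0.0210
  e−x'=0.1557;  (l²−L²−(e−x')²−y'²−z²)/2L = 0.0125
  γ=atan2(-0.3040,0.1557)=-1.0975;  ψ=arccos(0.0367)=1.5341;  θ2=γ+ψ≈0.4366
φ3=240.0° → target in arm frame (-0.0353, -0.0192)
  A=0.2253, B=-0.3040, C=(l²−L²−A²−y'²−z²)/(2L)=-0.1198
  θ3 = atan2(B,A) + arccos(C/0.3784) = 0.9599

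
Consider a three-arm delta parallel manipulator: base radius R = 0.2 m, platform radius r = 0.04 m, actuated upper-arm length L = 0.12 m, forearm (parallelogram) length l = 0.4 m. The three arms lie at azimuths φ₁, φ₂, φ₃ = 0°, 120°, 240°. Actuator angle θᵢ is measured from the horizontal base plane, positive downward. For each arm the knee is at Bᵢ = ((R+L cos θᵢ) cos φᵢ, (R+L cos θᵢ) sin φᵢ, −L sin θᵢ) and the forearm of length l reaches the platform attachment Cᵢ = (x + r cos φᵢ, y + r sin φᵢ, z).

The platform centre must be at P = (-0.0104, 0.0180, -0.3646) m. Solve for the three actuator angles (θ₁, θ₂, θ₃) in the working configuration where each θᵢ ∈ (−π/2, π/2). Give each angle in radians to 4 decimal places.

θ₁ = 0.6109, θ₂ = 0.4365, θ₃ = 0.6108

arm 1 (φ=0.0°): x'=-0.0104, y'=0.0180
  A=0.1704, B=-0.3646, C=(l²−L²−A²−y'²−z²)/(2L)=-0.0696
  θ1 = atan2(B,A) + arccos(C/0.4025) = 0.6109
arm 2 (φ=120.0°): x'=0.0208, y'=0.0000
  A cos θ + B sin θ = C:  0.1392·cos θ + -0.3646·sin θ = -0.0280
  γ=atan2(-0.3646,0.1392)=-1.2061;  ψ=arccos(-0.0717)=1.6425;  θ2=γ+ψ≈0.4365
arm 3 (φ=240.0°): x'=-0.0104, y'=-0.0180
  A=0.1704, B=-0.3646, C=(l²−L²−A²−y'²−z²)/(2L)=-0.0695
  γ=atan2(-0.3646,0.1704)=-1.1336;  ψ=arccos(-0.1728)=1.7445;  θ3=γ+ψ≈0.6108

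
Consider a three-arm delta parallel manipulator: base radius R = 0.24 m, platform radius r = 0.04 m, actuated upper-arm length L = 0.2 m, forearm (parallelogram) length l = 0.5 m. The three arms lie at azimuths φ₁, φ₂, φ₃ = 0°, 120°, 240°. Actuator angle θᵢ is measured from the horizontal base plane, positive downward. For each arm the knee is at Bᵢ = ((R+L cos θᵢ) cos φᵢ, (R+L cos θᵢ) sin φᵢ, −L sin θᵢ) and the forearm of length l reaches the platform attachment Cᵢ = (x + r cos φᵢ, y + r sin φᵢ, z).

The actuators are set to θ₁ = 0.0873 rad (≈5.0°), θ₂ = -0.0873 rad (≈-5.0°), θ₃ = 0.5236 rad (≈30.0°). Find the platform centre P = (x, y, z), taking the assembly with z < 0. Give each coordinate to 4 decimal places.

(0.0192, 0.0670, -0.3353)

centre 1 = (0.3992·cos0.0°, 0.3992·sin0.0°, -0.0174) = (0.3992, 0.0000, -0.0174)
centre 2 = (0.3992·cos120.0°, 0.3992·sin120.0°, 0.0174) = (-0.1996, 0.3458, 0.0174)
φ3=240.0°: virtual centre (-0.1866, -0.3232, -0.1000), radius l
subtract pairs → two planes through P
linear system: -1.1977x+0.6915y = 0.0000−0.0698z; -1.1717x+-0.6464y = -0.0104−-0.1651z
Cramer: x(z) = 0.0045-0.0436z;  y(z) = 0.0079-0.1764z
sphere 1 gives Az²+Bz+C=0 with A=1.0330, B=0.0665, C=-0.0939;  B²−4AC=0.3922;  roots -0.3353, 0.2709;  negative root z = -0.3353
x = 0.0192, y = 0.0670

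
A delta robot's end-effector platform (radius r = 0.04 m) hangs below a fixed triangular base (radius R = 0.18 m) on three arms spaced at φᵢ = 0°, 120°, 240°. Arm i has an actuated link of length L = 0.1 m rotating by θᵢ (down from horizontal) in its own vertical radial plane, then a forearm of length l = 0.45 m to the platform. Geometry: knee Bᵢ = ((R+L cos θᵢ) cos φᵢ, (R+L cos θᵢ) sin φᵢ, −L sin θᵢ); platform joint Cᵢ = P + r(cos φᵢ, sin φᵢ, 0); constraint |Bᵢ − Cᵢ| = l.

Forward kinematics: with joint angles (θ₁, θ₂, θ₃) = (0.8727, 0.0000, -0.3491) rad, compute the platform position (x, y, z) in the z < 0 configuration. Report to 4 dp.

arm 1 at φ=0.0°: ρ1 = 0.2043;  centre 1 = (0.2043, 0.0000, -0.0766)
arm 2 at φ=120.0°: ρ2 = 0.2400;  centre 2 = (-0.1200, 0.2078, 0.0000)
centre 3 = (0.2340·cos240.0°, 0.2340·sin240.0°, 0.0342) = (-0.1170, -0.2026, 0.0342)
eliminate P² terms by subtracting sphere 1 from 2 and 3
plane₁₂: -0.6486x+0.4157y+0.1532z = 0.0100
det = 0.5299;  x = -0.0142+0.2910z,  y = 0.0020+0.0855z
sphere 1 gives Az²+Bz+C=0 with A=1.0920, B=0.0264, C=-0.1489;  B²−4AC=0.6511;  roots -0.3816, 0.3574;  negative root z = -0.3816
x = -0.1252, y = -0.0307

(-0.1252, -0.0307, -0.3816)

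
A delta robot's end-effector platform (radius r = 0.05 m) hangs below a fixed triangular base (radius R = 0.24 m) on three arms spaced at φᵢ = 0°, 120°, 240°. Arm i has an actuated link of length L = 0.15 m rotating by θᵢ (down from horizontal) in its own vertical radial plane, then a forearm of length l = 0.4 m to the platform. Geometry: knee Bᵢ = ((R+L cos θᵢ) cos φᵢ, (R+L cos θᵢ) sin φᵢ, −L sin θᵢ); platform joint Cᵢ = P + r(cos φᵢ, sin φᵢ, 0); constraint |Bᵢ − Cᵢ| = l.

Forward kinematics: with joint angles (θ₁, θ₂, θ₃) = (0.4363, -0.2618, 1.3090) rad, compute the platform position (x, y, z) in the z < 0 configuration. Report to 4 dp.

(0.0265, 0.1502, -0.2819)

centre 1 = (0.3259·cos0.0°, 0.3259·sin0.0°, -0.0634) = (0.3259, 0.0000, -0.0634)
φ2=120.0°: virtual centre (-0.1674, 0.2900, 0.0388), radius l
φ3=240.0°: virtual centre (-0.1144, -0.1982, -0.1449), radius l
subtract pairs → two planes through P
plane₁₂: -0.9868x+0.5800y+0.2044z = 0.0034
det = 0.9020;  x = 0.0222+-0.0150z,  y = 0.0437+-0.3779z
quadratic in z: (1.1431)z²+(0.1029)z+(-0.0618)=0, √Δ=0.5416 → z ∈ {-0.2819, 0.1919}; z = -0.2819 (taking z<0)
x = 0.0265, y = 0.1502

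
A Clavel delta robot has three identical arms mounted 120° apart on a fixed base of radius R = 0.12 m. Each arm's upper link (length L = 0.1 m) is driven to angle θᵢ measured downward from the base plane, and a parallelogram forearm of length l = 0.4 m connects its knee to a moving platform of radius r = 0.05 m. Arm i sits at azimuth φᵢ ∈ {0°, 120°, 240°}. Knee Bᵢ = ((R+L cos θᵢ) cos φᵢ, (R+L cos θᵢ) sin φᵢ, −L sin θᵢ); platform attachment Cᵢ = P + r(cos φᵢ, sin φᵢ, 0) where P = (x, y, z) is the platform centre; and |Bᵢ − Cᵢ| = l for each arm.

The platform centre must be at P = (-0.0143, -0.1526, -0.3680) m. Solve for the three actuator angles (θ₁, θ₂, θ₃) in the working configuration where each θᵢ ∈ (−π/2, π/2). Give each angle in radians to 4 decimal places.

rotate P by −φ1: (-0.0143, -0.1526, -0.3680)
  A cos θ + B sin θ = C:  0.0843·cos θ + -0.3680·sin θ = -0.0791
  θ1 = atan2(B,A) + arccos(C/0.3775) = 0.4362
φ2=120.0° → target in arm frame (-0.1250, 0.0887)
  e−x'=0.1950;  (l²−L²−(e−x')²−y'²−z²)/2L = -0.1566
  γ=atan2(-0.3680,0.1950)=-1.0835;  ψ=arccos(-0.3760)=1.9562;  θ2=γ+ψ≈0.8727
φ3=240.0° → target in arm frame (0.1393, 0.0639)
  e−x'=-0.0693;  (l²−L²−(e−x')²−y'²−z²)/2L = 0.0284
  θ3 = atan2(B,A) + arccos(C/0.3745) = -0.2622

θ₁ = 0.4362, θ₂ = 0.8727, θ₃ = -0.2622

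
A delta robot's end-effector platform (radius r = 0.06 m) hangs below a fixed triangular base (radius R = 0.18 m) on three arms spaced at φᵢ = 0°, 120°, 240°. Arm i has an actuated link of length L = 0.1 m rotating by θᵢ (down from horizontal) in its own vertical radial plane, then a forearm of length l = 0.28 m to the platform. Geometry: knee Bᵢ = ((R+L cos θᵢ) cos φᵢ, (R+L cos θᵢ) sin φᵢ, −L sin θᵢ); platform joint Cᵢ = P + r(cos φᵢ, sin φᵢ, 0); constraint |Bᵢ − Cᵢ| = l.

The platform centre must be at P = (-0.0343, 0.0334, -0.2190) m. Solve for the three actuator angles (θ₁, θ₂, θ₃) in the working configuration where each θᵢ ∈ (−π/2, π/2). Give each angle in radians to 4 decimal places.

arm 1 (φ=0.0°): x'=-0.0343, y'=0.0334
  A cos θ + B sin θ = C:  0.1543·cos θ + -0.2190·sin θ = -0.0224
  γ=atan2(-0.2190,0.1543)=-0.9570;  ψ=arccos(-0.0837)=1.6546;  θ1=γ+ψ≈0.6976
φ2=120.0° → target in arm frame (0.0461, 0.0130)
  A cos θ + B sin θ = C:  0.0739·cos θ + -0.2190·sin θ = 0.0740
  θ2 = atan2(B,A) + arccos(C/0.2311) = -0.0005
arm 3 (φ=240.0°): x'=-0.0118, y'=-0.0464
  A cos θ + B sin θ = C:  0.1318·cos θ + -0.2190·sin θ = 0.0046
  √(A²+B²)=0.2556;  θ3 = -1.0291+1.5528 ≈ 0.5237

θ₁ = 0.6976, θ₂ = -0.0005, θ₃ = 0.5237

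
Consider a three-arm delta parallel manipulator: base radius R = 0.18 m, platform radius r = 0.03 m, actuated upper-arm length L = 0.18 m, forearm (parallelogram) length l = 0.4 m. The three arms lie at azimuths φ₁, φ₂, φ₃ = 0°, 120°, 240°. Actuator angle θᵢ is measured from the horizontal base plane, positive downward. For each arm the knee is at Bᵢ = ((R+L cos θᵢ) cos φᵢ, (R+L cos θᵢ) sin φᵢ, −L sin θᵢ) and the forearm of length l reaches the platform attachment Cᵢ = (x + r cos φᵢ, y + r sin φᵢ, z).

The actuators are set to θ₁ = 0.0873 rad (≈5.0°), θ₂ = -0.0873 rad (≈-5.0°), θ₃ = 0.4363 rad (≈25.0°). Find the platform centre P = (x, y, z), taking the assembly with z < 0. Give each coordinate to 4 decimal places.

(0.0106, 0.0462, -0.2530)

φ1=0.0°: virtual centre (0.3293, 0.0000, -0.0157), radius l
φ2=120.0°: virtual centre (-0.1647, 0.2852, 0.0157), radius l
S3 = (0.3131·cos240.0°, 0.3131·sin240.0°, -0.0761) = (-0.1566, -0.2712, -0.0761)
eliminate P² terms by subtracting sphere 1 from 2 and 3
plane₁₂: -0.9879x+0.5704y+0.0628z = 0.0000
det = 1.0901;  x = 0.0025+-0.0319z,  y = 0.0044+-0.1654z
sphere 1 gives Az²+Bz+C=0 with A=1.0284, B=0.0508, C=-0.0530;  B²−4AC=0.2204;  roots -0.2530, 0.2036;  negative root z = -0.2530
x = 0.0106, y = 0.0462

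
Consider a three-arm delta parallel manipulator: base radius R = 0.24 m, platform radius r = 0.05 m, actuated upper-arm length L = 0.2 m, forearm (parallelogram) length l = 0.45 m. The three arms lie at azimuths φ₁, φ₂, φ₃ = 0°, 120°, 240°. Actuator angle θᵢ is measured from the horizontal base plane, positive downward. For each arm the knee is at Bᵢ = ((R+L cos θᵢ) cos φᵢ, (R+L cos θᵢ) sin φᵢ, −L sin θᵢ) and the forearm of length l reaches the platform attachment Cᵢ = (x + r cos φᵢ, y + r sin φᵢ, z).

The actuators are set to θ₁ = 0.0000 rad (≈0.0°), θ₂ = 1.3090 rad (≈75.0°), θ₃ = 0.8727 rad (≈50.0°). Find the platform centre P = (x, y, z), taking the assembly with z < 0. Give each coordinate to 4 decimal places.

(0.1700, -0.0753, -0.3853)

centre 1 = (0.3900·cos0.0°, 0.3900·sin0.0°, 0.0000) = (0.3900, 0.0000, 0.0000)
arm 2 at φ=120.0°: (R−r)+L cos θ2 = 0.2418;  centre 2 = (-0.1209, 0.2094, -0.1932)
centre 3 = (0.3186·cos240.0°, 0.3186·sin240.0°, -0.1532) = (-0.1593, -0.2759, -0.1532)
eliminate P² terms by subtracting sphere 1 from 2 and 3
[-1.0218 0.4187 -0.3864]·P = -0.0563;  [-1.0986 -0.5517 -0.3064]·P = -0.0272
det = 1.0238;  x = 0.0415+-0.3336z,  y = -0.0333+0.1088z
quadratic in z: (1.1231)z²+(0.2253)z+(-0.0799)=0, √Δ=0.6401 → z ∈ {-0.3853, 0.1847}; z = -0.3853 (taking z<0)
x = 0.1700, y = -0.0753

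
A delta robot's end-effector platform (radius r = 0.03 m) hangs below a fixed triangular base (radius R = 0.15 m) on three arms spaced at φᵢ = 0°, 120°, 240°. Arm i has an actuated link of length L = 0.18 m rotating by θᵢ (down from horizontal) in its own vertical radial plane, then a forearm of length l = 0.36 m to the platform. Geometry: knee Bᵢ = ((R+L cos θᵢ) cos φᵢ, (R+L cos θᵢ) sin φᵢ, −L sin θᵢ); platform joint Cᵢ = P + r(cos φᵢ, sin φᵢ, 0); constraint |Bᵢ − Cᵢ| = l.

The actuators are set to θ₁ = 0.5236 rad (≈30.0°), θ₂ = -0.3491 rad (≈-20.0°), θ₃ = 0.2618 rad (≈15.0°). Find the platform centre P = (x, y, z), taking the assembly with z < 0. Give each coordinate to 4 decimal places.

(-0.0559, 0.0466, -0.2216)

φ1=0.0°: virtual centre (0.2759, 0.0000, -0.0900), radius l
φ2=120.0°: virtual centre (-0.1446, 0.2504, 0.0616), radius l
centre 3 = (0.2939·cos240.0°, 0.2939·sin240.0°, -0.0466) = (-0.1469, -0.2545, -0.0466)
eliminate P² terms by subtracting sphere 1 from 2 and 3
[-0.8409 0.5008 0.3031]·P = 0.0032;  [-0.8456 -0.5090 0.0868]·P = 0.0043
Cramer: x(z) = -0.0044+0.2323z;  y(z) = -0.0011-0.2153z
into |P−centre ₁|² = l²: 1.1003z² + 0.0503z + -0.0429 = 0;  Δ = 0.1914;  z = -0.2216 or 0.1760 → z<0 root = -0.2216
x = -0.0559, y = 0.0466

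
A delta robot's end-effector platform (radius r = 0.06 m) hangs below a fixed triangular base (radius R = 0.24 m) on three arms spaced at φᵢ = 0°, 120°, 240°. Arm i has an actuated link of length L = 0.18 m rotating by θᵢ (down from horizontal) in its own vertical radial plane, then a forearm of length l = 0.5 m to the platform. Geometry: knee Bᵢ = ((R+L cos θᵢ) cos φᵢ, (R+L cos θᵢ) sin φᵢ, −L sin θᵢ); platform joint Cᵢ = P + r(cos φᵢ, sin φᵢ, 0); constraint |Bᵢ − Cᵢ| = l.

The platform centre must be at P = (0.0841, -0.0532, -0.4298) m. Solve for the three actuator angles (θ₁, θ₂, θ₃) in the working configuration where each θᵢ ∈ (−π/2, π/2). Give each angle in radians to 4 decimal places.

rotate P by −φ1: (0.0841, -0.0532, -0.4298)
  A cos θ + B sin θ = C:  0.0959·cos θ + -0.4298·sin θ = 0.0579
  √(A²+B²)=0.4404;  θ1 = -1.3513+1.4389 ≈ 0.0877
rotate P by −φ2: (-0.0881, -0.0462, -0.4298)
  e−x'=0.2681;  (l²−L²−(e−x')²−y'²−z²)/2L = -0.1143
  θ2 = atan2(B,A) + arccos(C/0.5066) = 0.7854
φ3=240.0° → target in arm frame (0.0040, 0.0994)
  A cos θ + B sin θ = C:  0.1760·cos θ + -0.4298·sin θ = -0.0222
  √(A²+B²)=0.4644;  θ3 = -1.1822+1.6186 ≈ 0.4364

θ₁ = 0.0877, θ₂ = 0.7854, θ₃ = 0.4364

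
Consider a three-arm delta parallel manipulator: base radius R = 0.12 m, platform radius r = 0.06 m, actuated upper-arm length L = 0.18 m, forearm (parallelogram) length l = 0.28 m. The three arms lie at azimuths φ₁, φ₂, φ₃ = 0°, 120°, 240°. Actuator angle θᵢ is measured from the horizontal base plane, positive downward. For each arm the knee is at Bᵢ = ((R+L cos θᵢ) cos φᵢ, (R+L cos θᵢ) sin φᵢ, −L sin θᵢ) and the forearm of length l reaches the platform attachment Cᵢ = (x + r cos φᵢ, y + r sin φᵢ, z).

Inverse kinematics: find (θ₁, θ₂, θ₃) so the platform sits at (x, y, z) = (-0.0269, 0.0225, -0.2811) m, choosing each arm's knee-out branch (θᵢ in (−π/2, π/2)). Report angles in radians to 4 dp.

arm 1 (φ=0.0°): x'=-0.0269, y'=0.0225
  A cos θ + B sin θ = C:  0.0869·cos θ + -0.2811·sin θ = -0.1141
  γ=atan2(-0.2811,0.0869)=-1.2710;  ψ=arccos(-0.3878)=1.9690;  θ1=γ+ψ≈0.6981
arm 2 (φ=120.0°): x'=0.0329, y'=0.0120
  e−x'=0.0271;  (l²−L²−(e−x')²−y'²−z²)/2L = -0.0942
  θ2 = atan2(B,A) + arccos(C/0.2824) = 0.4359
φ3=240.0° → target in arm frame (-0.0060, -0.0345)
  e−x'=0.0660;  (l²−L²−(e−x')²−y'²−z²)/2L = -0.1071
  γ=atan2(-0.2811,0.0660)=-1.3401;  ψ=arccos(-0.3711)=1.9509;  θ3=γ+ψ≈0.6109

θ₁ = 0.6981, θ₂ = 0.4359, θ₃ = 0.6109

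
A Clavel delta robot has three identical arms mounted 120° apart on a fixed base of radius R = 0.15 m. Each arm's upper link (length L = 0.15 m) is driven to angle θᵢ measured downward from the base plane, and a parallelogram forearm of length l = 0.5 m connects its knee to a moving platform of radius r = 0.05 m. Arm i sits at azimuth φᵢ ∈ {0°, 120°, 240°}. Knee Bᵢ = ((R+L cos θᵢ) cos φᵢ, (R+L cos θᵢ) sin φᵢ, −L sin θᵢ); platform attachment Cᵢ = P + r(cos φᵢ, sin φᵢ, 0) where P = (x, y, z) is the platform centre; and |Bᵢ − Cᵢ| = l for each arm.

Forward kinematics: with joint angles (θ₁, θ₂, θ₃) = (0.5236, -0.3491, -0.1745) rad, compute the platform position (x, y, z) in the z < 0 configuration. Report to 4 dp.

φ1=0.0°: virtual centre (0.2299, 0.0000, -0.0750), radius l
O2 = (0.2410·cos120.0°, 0.2410·sin120.0°, 0.0513) = (-0.1205, 0.2087, 0.0513)
arm 3 at φ=240.0°: e+L cos θ3 = 0.2477;  O3 = (-0.1239, -0.2145, 0.0260)
subtract pairs → two planes through P
plane₁₂: -0.7008x+0.4173y+0.2526z = 0.0022
det = 0.5960;  x = -0.0041+0.3234z,  y = -0.0016+-0.0623z
into |P−O₁|² = l²: 1.1085z² + -0.0011z + -0.1896 = 0;  Δ = 0.8408;  z = -0.4131 or 0.4141 → z<0 root = -0.4131
x = -0.1377, y = 0.0242

(-0.1377, 0.0242, -0.4131)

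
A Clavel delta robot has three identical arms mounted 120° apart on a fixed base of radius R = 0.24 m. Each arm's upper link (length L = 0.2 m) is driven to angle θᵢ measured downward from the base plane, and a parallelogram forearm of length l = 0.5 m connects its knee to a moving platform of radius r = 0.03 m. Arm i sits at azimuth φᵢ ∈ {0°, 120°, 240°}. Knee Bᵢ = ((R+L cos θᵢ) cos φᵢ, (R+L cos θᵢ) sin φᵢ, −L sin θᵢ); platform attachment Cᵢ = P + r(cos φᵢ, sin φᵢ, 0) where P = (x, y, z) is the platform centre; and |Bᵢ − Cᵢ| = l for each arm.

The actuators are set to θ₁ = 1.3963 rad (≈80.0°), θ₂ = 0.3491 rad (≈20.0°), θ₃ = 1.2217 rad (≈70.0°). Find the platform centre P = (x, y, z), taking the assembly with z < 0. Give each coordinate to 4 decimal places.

arm 1 at φ=0.0°: (R−r)+L cos θ1 = 0.2447;  S1 = (0.2447, 0.0000, -0.1970)
φ2=120.0°: virtual centre (-0.1990, 0.3446, -0.0684), radius l
φ3=240.0°: virtual centre (-0.1392, -0.2411, -0.1879), radius l
|S₂|²−|S₁|² = 0.0643;  |S₃|²−|S₁|² = 0.0141
[-0.8874 0.6892 0.2571]·P = 0.0643;  [-0.7679 -0.4822 0.0181]·P = 0.0141
det = 0.9572;  x = -0.0426+0.1425z,  y = 0.0385+-0.1895z
sphere 1 gives Az²+Bz+C=0 with A=1.0562, B=0.2974, C=-0.1272;  B²−4AC=0.6257;  roots -0.5153, 0.2337;  negative root z = -0.5153
x = -0.1160, y = 0.1362

(-0.1160, 0.1362, -0.5153)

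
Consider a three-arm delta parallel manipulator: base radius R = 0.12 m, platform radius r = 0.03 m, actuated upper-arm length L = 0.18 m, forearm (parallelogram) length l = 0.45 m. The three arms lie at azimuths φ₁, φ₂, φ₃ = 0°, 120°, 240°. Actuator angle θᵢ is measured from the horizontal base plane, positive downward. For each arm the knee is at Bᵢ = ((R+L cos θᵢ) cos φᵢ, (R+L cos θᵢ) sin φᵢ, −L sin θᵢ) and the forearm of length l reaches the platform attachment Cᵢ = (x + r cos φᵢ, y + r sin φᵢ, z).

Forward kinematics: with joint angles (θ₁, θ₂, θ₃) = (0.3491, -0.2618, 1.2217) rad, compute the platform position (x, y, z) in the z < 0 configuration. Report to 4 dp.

centre 1 = (0.2591·cos0.0°, 0.2591·sin0.0°, -0.0616) = (0.2591, 0.0000, -0.0616)
centre 2 = (0.2639·cos120.0°, 0.2639·sin120.0°, 0.0466) = (-0.1319, 0.2285, 0.0466)
centre 3 = (0.1516·cos240.0°, 0.1516·sin240.0°, -0.1691) = (-0.0758, -0.1313, -0.1691)
eliminate P² terms by subtracting sphere 1 from 2 and 3
[-0.7822 0.4570 0.2163]·P = 0.0009;  [-0.6699 -0.2625 -0.2151]·P = -0.0194
det = 0.5115;  x = 0.0169+-0.0812z,  y = 0.0307+-0.6123z
sphere 1 gives Az²+Bz+C=0 with A=1.3815, B=0.1249, C=-0.1391;  B²−4AC=0.7841;  roots -0.3657, 0.2753;  negative root z = -0.3657
x = 0.0466, y = 0.2546

(0.0466, 0.2546, -0.3657)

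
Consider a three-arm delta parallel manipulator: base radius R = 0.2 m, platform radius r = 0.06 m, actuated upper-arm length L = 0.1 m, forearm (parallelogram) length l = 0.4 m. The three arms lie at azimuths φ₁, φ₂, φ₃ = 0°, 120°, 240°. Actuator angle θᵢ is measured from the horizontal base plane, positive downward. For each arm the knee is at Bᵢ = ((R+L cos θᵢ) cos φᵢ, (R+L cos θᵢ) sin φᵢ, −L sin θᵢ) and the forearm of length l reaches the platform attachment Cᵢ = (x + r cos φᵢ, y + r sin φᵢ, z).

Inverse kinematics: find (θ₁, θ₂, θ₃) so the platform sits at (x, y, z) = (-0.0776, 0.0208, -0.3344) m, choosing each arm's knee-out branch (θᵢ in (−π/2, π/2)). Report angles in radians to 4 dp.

φ1=0.0° → target in arm frame (-0.0776, 0.0208)
  A=0.2176, B=-0.3344, C=(l²−L²−A²−y'²−z²)/(2L)=-0.0480
  θ1 = atan2(B,A) + arccos(C/0.3990) = 0.6976
φ2=120.0° → target in arm frame (0.0568, 0.0568)
  A cos θ + B sin θ = C:  0.0832·cos θ + -0.3344·sin θ = 0.1401
  θ2 = atan2(B,A) + arccos(C/0.3446) = -0.1750
arm 3 (φ=240.0°): x'=0.0208, y'=-0.0776
  A=0.1192, B=-0.3344, C=(l²−L²−A²−y'²−z²)/(2L)=0.0897
  θ3 = atan2(B,A) + arccos(C/0.3550) = 0.0870

θ₁ = 0.6976, θ₂ = -0.1750, θ₃ = 0.0870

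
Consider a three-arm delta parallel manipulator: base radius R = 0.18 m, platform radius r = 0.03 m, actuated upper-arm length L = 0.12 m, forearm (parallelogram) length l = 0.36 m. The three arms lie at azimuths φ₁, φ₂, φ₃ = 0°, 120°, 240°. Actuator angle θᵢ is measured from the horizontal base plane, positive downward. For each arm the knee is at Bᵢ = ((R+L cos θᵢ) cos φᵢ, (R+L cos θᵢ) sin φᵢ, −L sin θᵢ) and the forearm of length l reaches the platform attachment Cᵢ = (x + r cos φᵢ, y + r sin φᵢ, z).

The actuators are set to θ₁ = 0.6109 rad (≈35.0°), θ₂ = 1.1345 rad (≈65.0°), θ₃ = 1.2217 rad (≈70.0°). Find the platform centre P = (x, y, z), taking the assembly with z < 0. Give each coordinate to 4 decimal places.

(0.0689, 0.0097, -0.3808)

S1 = (0.2483·cos0.0°, 0.2483·sin0.0°, -0.0688) = (0.2483, 0.0000, -0.0688)
arm 2 at φ=120.0°: ρ2 = 0.2007;  S2 = (-0.1004, 0.1738, -0.1088)
φ3=240.0°: virtual centre (-0.0955, -0.1655, -0.1128), radius l
eliminate P² terms by subtracting sphere 1 from 2 and 3
linear system: -0.6973x+0.3476y = -0.0143−-0.0799z; -0.6876x+-0.3309y = -0.0172−-0.0879z
Cramer: x(z) = 0.0228-0.1213z;  y(z) = 0.0046-0.0135z
sphere 1 gives Az²+Bz+C=0 with A=1.0149, B=0.1922, C=-0.0740;  B²−4AC=0.3373;  roots -0.3808, 0.1914;  negative root z = -0.3808
x = 0.0689, y = 0.0097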